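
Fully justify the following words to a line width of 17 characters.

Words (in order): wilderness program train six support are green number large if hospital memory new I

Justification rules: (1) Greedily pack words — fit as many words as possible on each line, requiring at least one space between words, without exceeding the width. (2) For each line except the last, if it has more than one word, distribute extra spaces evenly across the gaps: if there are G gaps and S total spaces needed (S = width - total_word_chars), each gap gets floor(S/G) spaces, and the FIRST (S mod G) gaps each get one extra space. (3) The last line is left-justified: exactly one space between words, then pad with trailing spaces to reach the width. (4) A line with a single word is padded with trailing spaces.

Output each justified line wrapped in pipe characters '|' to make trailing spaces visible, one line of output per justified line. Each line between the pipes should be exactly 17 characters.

Line 1: ['wilderness'] (min_width=10, slack=7)
Line 2: ['program', 'train', 'six'] (min_width=17, slack=0)
Line 3: ['support', 'are', 'green'] (min_width=17, slack=0)
Line 4: ['number', 'large', 'if'] (min_width=15, slack=2)
Line 5: ['hospital', 'memory'] (min_width=15, slack=2)
Line 6: ['new', 'I'] (min_width=5, slack=12)

Answer: |wilderness       |
|program train six|
|support are green|
|number  large  if|
|hospital   memory|
|new I            |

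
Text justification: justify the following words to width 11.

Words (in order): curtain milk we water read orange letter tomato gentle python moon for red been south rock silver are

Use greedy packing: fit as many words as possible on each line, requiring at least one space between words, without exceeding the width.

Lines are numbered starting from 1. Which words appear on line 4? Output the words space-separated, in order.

Answer: orange

Derivation:
Line 1: ['curtain'] (min_width=7, slack=4)
Line 2: ['milk', 'we'] (min_width=7, slack=4)
Line 3: ['water', 'read'] (min_width=10, slack=1)
Line 4: ['orange'] (min_width=6, slack=5)
Line 5: ['letter'] (min_width=6, slack=5)
Line 6: ['tomato'] (min_width=6, slack=5)
Line 7: ['gentle'] (min_width=6, slack=5)
Line 8: ['python', 'moon'] (min_width=11, slack=0)
Line 9: ['for', 'red'] (min_width=7, slack=4)
Line 10: ['been', 'south'] (min_width=10, slack=1)
Line 11: ['rock', 'silver'] (min_width=11, slack=0)
Line 12: ['are'] (min_width=3, slack=8)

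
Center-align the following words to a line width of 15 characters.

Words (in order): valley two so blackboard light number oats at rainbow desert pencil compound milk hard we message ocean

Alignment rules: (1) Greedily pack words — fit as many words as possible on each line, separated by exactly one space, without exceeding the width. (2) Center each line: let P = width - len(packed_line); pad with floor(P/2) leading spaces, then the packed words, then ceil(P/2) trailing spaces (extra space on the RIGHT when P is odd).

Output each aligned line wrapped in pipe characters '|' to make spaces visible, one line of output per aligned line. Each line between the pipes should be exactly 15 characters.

Line 1: ['valley', 'two', 'so'] (min_width=13, slack=2)
Line 2: ['blackboard'] (min_width=10, slack=5)
Line 3: ['light', 'number'] (min_width=12, slack=3)
Line 4: ['oats', 'at', 'rainbow'] (min_width=15, slack=0)
Line 5: ['desert', 'pencil'] (min_width=13, slack=2)
Line 6: ['compound', 'milk'] (min_width=13, slack=2)
Line 7: ['hard', 'we', 'message'] (min_width=15, slack=0)
Line 8: ['ocean'] (min_width=5, slack=10)

Answer: | valley two so |
|  blackboard   |
| light number  |
|oats at rainbow|
| desert pencil |
| compound milk |
|hard we message|
|     ocean     |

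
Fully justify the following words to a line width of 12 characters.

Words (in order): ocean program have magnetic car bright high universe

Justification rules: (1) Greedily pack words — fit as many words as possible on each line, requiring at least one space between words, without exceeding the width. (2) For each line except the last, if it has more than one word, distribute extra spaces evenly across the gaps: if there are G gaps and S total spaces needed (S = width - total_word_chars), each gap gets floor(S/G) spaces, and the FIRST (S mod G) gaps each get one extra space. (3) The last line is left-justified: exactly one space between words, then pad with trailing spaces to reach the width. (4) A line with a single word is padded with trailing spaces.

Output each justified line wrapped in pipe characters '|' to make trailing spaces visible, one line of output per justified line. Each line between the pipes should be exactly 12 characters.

Line 1: ['ocean'] (min_width=5, slack=7)
Line 2: ['program', 'have'] (min_width=12, slack=0)
Line 3: ['magnetic', 'car'] (min_width=12, slack=0)
Line 4: ['bright', 'high'] (min_width=11, slack=1)
Line 5: ['universe'] (min_width=8, slack=4)

Answer: |ocean       |
|program have|
|magnetic car|
|bright  high|
|universe    |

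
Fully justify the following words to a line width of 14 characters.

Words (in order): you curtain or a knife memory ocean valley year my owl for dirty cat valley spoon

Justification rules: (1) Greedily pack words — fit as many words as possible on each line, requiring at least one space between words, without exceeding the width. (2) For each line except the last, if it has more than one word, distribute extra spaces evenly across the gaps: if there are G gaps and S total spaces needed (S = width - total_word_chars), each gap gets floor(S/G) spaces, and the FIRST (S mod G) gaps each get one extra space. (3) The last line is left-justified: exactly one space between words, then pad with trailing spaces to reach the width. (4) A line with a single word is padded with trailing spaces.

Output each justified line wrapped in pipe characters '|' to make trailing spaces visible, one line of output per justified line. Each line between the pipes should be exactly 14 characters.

Answer: |you curtain or|
|a knife memory|
|ocean   valley|
|year   my  owl|
|for  dirty cat|
|valley spoon  |

Derivation:
Line 1: ['you', 'curtain', 'or'] (min_width=14, slack=0)
Line 2: ['a', 'knife', 'memory'] (min_width=14, slack=0)
Line 3: ['ocean', 'valley'] (min_width=12, slack=2)
Line 4: ['year', 'my', 'owl'] (min_width=11, slack=3)
Line 5: ['for', 'dirty', 'cat'] (min_width=13, slack=1)
Line 6: ['valley', 'spoon'] (min_width=12, slack=2)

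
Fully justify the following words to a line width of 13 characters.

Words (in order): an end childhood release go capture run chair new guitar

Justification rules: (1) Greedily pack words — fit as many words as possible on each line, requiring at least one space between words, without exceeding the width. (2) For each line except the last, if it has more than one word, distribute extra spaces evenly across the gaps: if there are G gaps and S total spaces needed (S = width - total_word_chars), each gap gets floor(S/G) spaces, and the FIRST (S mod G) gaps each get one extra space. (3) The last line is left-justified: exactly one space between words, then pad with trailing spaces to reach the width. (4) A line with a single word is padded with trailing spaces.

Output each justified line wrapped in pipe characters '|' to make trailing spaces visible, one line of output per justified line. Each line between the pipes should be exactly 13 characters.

Line 1: ['an', 'end'] (min_width=6, slack=7)
Line 2: ['childhood'] (min_width=9, slack=4)
Line 3: ['release', 'go'] (min_width=10, slack=3)
Line 4: ['capture', 'run'] (min_width=11, slack=2)
Line 5: ['chair', 'new'] (min_width=9, slack=4)
Line 6: ['guitar'] (min_width=6, slack=7)

Answer: |an        end|
|childhood    |
|release    go|
|capture   run|
|chair     new|
|guitar       |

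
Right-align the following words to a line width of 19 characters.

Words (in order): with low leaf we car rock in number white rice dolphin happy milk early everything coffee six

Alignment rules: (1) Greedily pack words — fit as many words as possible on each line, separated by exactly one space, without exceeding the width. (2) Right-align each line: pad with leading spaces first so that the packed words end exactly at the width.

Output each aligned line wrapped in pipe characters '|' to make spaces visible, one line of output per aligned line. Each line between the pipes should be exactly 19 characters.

Line 1: ['with', 'low', 'leaf', 'we'] (min_width=16, slack=3)
Line 2: ['car', 'rock', 'in', 'number'] (min_width=18, slack=1)
Line 3: ['white', 'rice', 'dolphin'] (min_width=18, slack=1)
Line 4: ['happy', 'milk', 'early'] (min_width=16, slack=3)
Line 5: ['everything', 'coffee'] (min_width=17, slack=2)
Line 6: ['six'] (min_width=3, slack=16)

Answer: |   with low leaf we|
| car rock in number|
| white rice dolphin|
|   happy milk early|
|  everything coffee|
|                six|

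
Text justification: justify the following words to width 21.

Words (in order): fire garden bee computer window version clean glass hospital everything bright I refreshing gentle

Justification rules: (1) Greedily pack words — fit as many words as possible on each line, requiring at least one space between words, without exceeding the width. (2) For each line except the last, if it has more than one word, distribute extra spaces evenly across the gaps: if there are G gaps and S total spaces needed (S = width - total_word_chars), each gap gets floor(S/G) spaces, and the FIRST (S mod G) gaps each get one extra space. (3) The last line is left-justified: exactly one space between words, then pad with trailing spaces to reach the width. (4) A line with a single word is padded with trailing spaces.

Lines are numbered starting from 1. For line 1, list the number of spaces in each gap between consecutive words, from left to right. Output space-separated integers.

Answer: 4 4

Derivation:
Line 1: ['fire', 'garden', 'bee'] (min_width=15, slack=6)
Line 2: ['computer', 'window'] (min_width=15, slack=6)
Line 3: ['version', 'clean', 'glass'] (min_width=19, slack=2)
Line 4: ['hospital', 'everything'] (min_width=19, slack=2)
Line 5: ['bright', 'I', 'refreshing'] (min_width=19, slack=2)
Line 6: ['gentle'] (min_width=6, slack=15)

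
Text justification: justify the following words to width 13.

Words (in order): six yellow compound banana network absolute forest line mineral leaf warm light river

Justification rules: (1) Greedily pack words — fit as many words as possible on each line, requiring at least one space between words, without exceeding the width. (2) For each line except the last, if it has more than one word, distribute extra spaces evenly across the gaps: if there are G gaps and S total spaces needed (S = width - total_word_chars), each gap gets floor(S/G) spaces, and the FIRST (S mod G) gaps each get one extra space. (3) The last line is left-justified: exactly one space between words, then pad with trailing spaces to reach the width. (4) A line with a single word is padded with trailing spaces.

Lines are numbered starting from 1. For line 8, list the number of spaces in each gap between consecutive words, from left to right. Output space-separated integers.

Answer: 4

Derivation:
Line 1: ['six', 'yellow'] (min_width=10, slack=3)
Line 2: ['compound'] (min_width=8, slack=5)
Line 3: ['banana'] (min_width=6, slack=7)
Line 4: ['network'] (min_width=7, slack=6)
Line 5: ['absolute'] (min_width=8, slack=5)
Line 6: ['forest', 'line'] (min_width=11, slack=2)
Line 7: ['mineral', 'leaf'] (min_width=12, slack=1)
Line 8: ['warm', 'light'] (min_width=10, slack=3)
Line 9: ['river'] (min_width=5, slack=8)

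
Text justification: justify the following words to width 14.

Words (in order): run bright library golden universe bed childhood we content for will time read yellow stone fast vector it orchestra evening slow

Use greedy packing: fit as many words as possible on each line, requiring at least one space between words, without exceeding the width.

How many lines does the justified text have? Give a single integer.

Line 1: ['run', 'bright'] (min_width=10, slack=4)
Line 2: ['library', 'golden'] (min_width=14, slack=0)
Line 3: ['universe', 'bed'] (min_width=12, slack=2)
Line 4: ['childhood', 'we'] (min_width=12, slack=2)
Line 5: ['content', 'for'] (min_width=11, slack=3)
Line 6: ['will', 'time', 'read'] (min_width=14, slack=0)
Line 7: ['yellow', 'stone'] (min_width=12, slack=2)
Line 8: ['fast', 'vector', 'it'] (min_width=14, slack=0)
Line 9: ['orchestra'] (min_width=9, slack=5)
Line 10: ['evening', 'slow'] (min_width=12, slack=2)
Total lines: 10

Answer: 10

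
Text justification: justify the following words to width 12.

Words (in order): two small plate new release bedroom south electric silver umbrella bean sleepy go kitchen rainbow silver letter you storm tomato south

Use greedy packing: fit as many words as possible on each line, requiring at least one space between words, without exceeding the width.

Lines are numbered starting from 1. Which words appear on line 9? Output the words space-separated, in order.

Line 1: ['two', 'small'] (min_width=9, slack=3)
Line 2: ['plate', 'new'] (min_width=9, slack=3)
Line 3: ['release'] (min_width=7, slack=5)
Line 4: ['bedroom'] (min_width=7, slack=5)
Line 5: ['south'] (min_width=5, slack=7)
Line 6: ['electric'] (min_width=8, slack=4)
Line 7: ['silver'] (min_width=6, slack=6)
Line 8: ['umbrella'] (min_width=8, slack=4)
Line 9: ['bean', 'sleepy'] (min_width=11, slack=1)
Line 10: ['go', 'kitchen'] (min_width=10, slack=2)
Line 11: ['rainbow'] (min_width=7, slack=5)
Line 12: ['silver'] (min_width=6, slack=6)
Line 13: ['letter', 'you'] (min_width=10, slack=2)
Line 14: ['storm', 'tomato'] (min_width=12, slack=0)
Line 15: ['south'] (min_width=5, slack=7)

Answer: bean sleepy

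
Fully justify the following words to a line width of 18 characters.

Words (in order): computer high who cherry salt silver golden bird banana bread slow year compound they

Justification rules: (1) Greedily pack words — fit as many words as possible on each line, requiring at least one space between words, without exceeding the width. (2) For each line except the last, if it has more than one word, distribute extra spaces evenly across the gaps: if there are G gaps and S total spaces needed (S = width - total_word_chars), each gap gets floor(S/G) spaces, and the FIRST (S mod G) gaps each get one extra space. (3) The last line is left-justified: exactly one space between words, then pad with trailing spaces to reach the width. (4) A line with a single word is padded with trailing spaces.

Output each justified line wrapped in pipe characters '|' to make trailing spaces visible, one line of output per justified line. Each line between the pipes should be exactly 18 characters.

Answer: |computer  high who|
|cherry salt silver|
|golden bird banana|
|bread   slow  year|
|compound they     |

Derivation:
Line 1: ['computer', 'high', 'who'] (min_width=17, slack=1)
Line 2: ['cherry', 'salt', 'silver'] (min_width=18, slack=0)
Line 3: ['golden', 'bird', 'banana'] (min_width=18, slack=0)
Line 4: ['bread', 'slow', 'year'] (min_width=15, slack=3)
Line 5: ['compound', 'they'] (min_width=13, slack=5)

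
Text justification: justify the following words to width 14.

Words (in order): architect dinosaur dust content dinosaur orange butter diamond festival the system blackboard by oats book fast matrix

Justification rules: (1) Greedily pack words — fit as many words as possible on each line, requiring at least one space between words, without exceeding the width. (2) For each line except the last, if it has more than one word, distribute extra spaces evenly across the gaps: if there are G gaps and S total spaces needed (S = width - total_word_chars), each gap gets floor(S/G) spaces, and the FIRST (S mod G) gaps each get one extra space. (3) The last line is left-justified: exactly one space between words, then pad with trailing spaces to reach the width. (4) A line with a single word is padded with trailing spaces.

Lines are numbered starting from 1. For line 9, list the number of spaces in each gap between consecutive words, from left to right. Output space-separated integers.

Line 1: ['architect'] (min_width=9, slack=5)
Line 2: ['dinosaur', 'dust'] (min_width=13, slack=1)
Line 3: ['content'] (min_width=7, slack=7)
Line 4: ['dinosaur'] (min_width=8, slack=6)
Line 5: ['orange', 'butter'] (min_width=13, slack=1)
Line 6: ['diamond'] (min_width=7, slack=7)
Line 7: ['festival', 'the'] (min_width=12, slack=2)
Line 8: ['system'] (min_width=6, slack=8)
Line 9: ['blackboard', 'by'] (min_width=13, slack=1)
Line 10: ['oats', 'book', 'fast'] (min_width=14, slack=0)
Line 11: ['matrix'] (min_width=6, slack=8)

Answer: 2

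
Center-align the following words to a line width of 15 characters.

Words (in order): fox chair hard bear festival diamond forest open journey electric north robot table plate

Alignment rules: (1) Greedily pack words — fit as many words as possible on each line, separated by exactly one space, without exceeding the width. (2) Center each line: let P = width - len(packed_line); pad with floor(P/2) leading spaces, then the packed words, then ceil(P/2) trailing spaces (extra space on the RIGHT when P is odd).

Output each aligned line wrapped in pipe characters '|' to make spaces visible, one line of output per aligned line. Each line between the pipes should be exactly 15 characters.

Answer: |fox chair hard |
| bear festival |
|diamond forest |
| open journey  |
|electric north |
|  robot table  |
|     plate     |

Derivation:
Line 1: ['fox', 'chair', 'hard'] (min_width=14, slack=1)
Line 2: ['bear', 'festival'] (min_width=13, slack=2)
Line 3: ['diamond', 'forest'] (min_width=14, slack=1)
Line 4: ['open', 'journey'] (min_width=12, slack=3)
Line 5: ['electric', 'north'] (min_width=14, slack=1)
Line 6: ['robot', 'table'] (min_width=11, slack=4)
Line 7: ['plate'] (min_width=5, slack=10)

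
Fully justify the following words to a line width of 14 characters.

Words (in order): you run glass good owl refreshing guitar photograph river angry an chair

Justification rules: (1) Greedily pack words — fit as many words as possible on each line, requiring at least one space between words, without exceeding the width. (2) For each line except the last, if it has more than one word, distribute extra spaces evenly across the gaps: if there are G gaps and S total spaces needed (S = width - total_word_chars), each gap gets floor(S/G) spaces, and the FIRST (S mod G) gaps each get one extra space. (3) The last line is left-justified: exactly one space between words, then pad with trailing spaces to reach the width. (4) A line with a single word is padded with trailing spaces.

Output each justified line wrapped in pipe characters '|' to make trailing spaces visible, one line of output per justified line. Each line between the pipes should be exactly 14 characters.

Line 1: ['you', 'run', 'glass'] (min_width=13, slack=1)
Line 2: ['good', 'owl'] (min_width=8, slack=6)
Line 3: ['refreshing'] (min_width=10, slack=4)
Line 4: ['guitar'] (min_width=6, slack=8)
Line 5: ['photograph'] (min_width=10, slack=4)
Line 6: ['river', 'angry', 'an'] (min_width=14, slack=0)
Line 7: ['chair'] (min_width=5, slack=9)

Answer: |you  run glass|
|good       owl|
|refreshing    |
|guitar        |
|photograph    |
|river angry an|
|chair         |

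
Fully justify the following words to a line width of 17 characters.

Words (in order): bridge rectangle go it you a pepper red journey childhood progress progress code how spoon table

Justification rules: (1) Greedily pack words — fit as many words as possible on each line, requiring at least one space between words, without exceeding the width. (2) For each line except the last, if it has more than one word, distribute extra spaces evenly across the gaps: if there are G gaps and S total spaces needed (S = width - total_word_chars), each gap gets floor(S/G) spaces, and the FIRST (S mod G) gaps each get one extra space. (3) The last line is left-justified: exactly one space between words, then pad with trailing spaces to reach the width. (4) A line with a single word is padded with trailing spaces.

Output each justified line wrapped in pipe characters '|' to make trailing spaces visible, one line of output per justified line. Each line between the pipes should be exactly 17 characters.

Answer: |bridge  rectangle|
|go   it   you   a|
|pepper        red|
|journey childhood|
|progress progress|
|code   how  spoon|
|table            |

Derivation:
Line 1: ['bridge', 'rectangle'] (min_width=16, slack=1)
Line 2: ['go', 'it', 'you', 'a'] (min_width=11, slack=6)
Line 3: ['pepper', 'red'] (min_width=10, slack=7)
Line 4: ['journey', 'childhood'] (min_width=17, slack=0)
Line 5: ['progress', 'progress'] (min_width=17, slack=0)
Line 6: ['code', 'how', 'spoon'] (min_width=14, slack=3)
Line 7: ['table'] (min_width=5, slack=12)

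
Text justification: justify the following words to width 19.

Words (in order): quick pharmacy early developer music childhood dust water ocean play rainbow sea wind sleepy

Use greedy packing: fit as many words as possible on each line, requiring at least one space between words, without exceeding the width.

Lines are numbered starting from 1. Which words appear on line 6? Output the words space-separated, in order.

Line 1: ['quick', 'pharmacy'] (min_width=14, slack=5)
Line 2: ['early', 'developer'] (min_width=15, slack=4)
Line 3: ['music', 'childhood'] (min_width=15, slack=4)
Line 4: ['dust', 'water', 'ocean'] (min_width=16, slack=3)
Line 5: ['play', 'rainbow', 'sea'] (min_width=16, slack=3)
Line 6: ['wind', 'sleepy'] (min_width=11, slack=8)

Answer: wind sleepy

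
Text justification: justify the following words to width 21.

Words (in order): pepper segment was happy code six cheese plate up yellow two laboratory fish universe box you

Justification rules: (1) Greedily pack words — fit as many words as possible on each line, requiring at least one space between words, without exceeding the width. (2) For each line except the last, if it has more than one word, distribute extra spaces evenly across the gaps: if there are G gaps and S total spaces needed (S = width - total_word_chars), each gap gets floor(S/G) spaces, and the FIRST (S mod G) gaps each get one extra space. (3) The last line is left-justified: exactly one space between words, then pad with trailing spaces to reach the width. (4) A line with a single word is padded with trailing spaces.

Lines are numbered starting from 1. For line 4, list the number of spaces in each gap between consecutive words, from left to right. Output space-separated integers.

Answer: 7

Derivation:
Line 1: ['pepper', 'segment', 'was'] (min_width=18, slack=3)
Line 2: ['happy', 'code', 'six', 'cheese'] (min_width=21, slack=0)
Line 3: ['plate', 'up', 'yellow', 'two'] (min_width=19, slack=2)
Line 4: ['laboratory', 'fish'] (min_width=15, slack=6)
Line 5: ['universe', 'box', 'you'] (min_width=16, slack=5)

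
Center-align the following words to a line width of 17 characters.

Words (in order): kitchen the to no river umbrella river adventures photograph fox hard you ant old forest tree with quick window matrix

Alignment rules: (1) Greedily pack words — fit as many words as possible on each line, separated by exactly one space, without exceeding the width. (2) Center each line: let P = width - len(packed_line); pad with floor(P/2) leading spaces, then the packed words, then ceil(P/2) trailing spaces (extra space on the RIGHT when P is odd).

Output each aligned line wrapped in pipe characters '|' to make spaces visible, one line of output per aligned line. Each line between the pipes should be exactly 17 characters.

Line 1: ['kitchen', 'the', 'to', 'no'] (min_width=17, slack=0)
Line 2: ['river', 'umbrella'] (min_width=14, slack=3)
Line 3: ['river', 'adventures'] (min_width=16, slack=1)
Line 4: ['photograph', 'fox'] (min_width=14, slack=3)
Line 5: ['hard', 'you', 'ant', 'old'] (min_width=16, slack=1)
Line 6: ['forest', 'tree', 'with'] (min_width=16, slack=1)
Line 7: ['quick', 'window'] (min_width=12, slack=5)
Line 8: ['matrix'] (min_width=6, slack=11)

Answer: |kitchen the to no|
| river umbrella  |
|river adventures |
| photograph fox  |
|hard you ant old |
|forest tree with |
|  quick window   |
|     matrix      |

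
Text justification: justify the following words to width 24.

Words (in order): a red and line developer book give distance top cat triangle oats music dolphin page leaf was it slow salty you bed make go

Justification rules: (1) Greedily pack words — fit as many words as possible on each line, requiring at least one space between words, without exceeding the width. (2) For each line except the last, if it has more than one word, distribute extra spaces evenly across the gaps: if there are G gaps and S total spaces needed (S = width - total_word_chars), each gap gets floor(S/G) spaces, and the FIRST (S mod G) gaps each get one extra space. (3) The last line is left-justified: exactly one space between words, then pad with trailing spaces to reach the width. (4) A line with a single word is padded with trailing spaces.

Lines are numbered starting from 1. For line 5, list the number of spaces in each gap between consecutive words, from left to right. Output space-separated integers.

Line 1: ['a', 'red', 'and', 'line', 'developer'] (min_width=24, slack=0)
Line 2: ['book', 'give', 'distance', 'top'] (min_width=22, slack=2)
Line 3: ['cat', 'triangle', 'oats', 'music'] (min_width=23, slack=1)
Line 4: ['dolphin', 'page', 'leaf', 'was', 'it'] (min_width=24, slack=0)
Line 5: ['slow', 'salty', 'you', 'bed', 'make'] (min_width=23, slack=1)
Line 6: ['go'] (min_width=2, slack=22)

Answer: 2 1 1 1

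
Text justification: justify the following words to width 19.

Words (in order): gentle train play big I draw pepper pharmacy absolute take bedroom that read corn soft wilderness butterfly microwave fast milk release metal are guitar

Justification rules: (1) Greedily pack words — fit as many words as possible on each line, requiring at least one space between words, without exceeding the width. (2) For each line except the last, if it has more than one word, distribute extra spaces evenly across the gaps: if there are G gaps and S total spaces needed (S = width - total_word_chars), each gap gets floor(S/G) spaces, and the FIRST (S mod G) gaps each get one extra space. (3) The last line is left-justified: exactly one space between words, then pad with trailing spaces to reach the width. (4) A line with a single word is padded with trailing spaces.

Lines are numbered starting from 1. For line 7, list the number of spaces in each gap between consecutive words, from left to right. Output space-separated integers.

Line 1: ['gentle', 'train', 'play'] (min_width=17, slack=2)
Line 2: ['big', 'I', 'draw', 'pepper'] (min_width=17, slack=2)
Line 3: ['pharmacy', 'absolute'] (min_width=17, slack=2)
Line 4: ['take', 'bedroom', 'that'] (min_width=17, slack=2)
Line 5: ['read', 'corn', 'soft'] (min_width=14, slack=5)
Line 6: ['wilderness'] (min_width=10, slack=9)
Line 7: ['butterfly', 'microwave'] (min_width=19, slack=0)
Line 8: ['fast', 'milk', 'release'] (min_width=17, slack=2)
Line 9: ['metal', 'are', 'guitar'] (min_width=16, slack=3)

Answer: 1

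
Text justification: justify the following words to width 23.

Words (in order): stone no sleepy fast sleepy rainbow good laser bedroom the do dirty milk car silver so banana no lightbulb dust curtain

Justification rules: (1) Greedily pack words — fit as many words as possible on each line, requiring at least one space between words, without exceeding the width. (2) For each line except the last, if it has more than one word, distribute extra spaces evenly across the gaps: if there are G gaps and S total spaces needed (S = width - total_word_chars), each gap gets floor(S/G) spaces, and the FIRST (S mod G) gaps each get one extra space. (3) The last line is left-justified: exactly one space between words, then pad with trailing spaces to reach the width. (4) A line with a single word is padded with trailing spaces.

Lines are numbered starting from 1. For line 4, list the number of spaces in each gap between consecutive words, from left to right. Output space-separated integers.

Answer: 2 2 1

Derivation:
Line 1: ['stone', 'no', 'sleepy', 'fast'] (min_width=20, slack=3)
Line 2: ['sleepy', 'rainbow', 'good'] (min_width=19, slack=4)
Line 3: ['laser', 'bedroom', 'the', 'do'] (min_width=20, slack=3)
Line 4: ['dirty', 'milk', 'car', 'silver'] (min_width=21, slack=2)
Line 5: ['so', 'banana', 'no', 'lightbulb'] (min_width=22, slack=1)
Line 6: ['dust', 'curtain'] (min_width=12, slack=11)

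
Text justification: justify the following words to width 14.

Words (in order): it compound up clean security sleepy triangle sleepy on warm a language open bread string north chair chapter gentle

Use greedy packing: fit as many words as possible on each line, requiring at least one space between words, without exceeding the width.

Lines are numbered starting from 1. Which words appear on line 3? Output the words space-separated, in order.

Line 1: ['it', 'compound', 'up'] (min_width=14, slack=0)
Line 2: ['clean', 'security'] (min_width=14, slack=0)
Line 3: ['sleepy'] (min_width=6, slack=8)
Line 4: ['triangle'] (min_width=8, slack=6)
Line 5: ['sleepy', 'on', 'warm'] (min_width=14, slack=0)
Line 6: ['a', 'language'] (min_width=10, slack=4)
Line 7: ['open', 'bread'] (min_width=10, slack=4)
Line 8: ['string', 'north'] (min_width=12, slack=2)
Line 9: ['chair', 'chapter'] (min_width=13, slack=1)
Line 10: ['gentle'] (min_width=6, slack=8)

Answer: sleepy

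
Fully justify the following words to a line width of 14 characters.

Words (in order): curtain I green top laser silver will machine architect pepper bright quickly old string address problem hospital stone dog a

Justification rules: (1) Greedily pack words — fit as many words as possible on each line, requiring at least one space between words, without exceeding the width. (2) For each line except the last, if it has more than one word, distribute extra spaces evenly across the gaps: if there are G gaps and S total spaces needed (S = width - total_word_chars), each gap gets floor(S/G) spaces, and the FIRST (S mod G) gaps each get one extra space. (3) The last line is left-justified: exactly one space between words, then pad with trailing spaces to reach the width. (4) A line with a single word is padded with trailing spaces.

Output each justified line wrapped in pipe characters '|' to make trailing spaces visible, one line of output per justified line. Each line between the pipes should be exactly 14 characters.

Line 1: ['curtain', 'I'] (min_width=9, slack=5)
Line 2: ['green', 'top'] (min_width=9, slack=5)
Line 3: ['laser', 'silver'] (min_width=12, slack=2)
Line 4: ['will', 'machine'] (min_width=12, slack=2)
Line 5: ['architect'] (min_width=9, slack=5)
Line 6: ['pepper', 'bright'] (min_width=13, slack=1)
Line 7: ['quickly', 'old'] (min_width=11, slack=3)
Line 8: ['string', 'address'] (min_width=14, slack=0)
Line 9: ['problem'] (min_width=7, slack=7)
Line 10: ['hospital', 'stone'] (min_width=14, slack=0)
Line 11: ['dog', 'a'] (min_width=5, slack=9)

Answer: |curtain      I|
|green      top|
|laser   silver|
|will   machine|
|architect     |
|pepper  bright|
|quickly    old|
|string address|
|problem       |
|hospital stone|
|dog a         |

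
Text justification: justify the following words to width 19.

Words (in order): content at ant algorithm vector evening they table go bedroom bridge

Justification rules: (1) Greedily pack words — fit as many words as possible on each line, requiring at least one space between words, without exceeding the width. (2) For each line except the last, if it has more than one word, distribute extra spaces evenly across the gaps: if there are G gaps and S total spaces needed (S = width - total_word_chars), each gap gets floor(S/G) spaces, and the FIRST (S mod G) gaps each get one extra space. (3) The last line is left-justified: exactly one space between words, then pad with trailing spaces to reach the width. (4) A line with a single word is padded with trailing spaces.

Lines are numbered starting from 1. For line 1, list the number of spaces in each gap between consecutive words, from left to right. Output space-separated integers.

Answer: 4 3

Derivation:
Line 1: ['content', 'at', 'ant'] (min_width=14, slack=5)
Line 2: ['algorithm', 'vector'] (min_width=16, slack=3)
Line 3: ['evening', 'they', 'table'] (min_width=18, slack=1)
Line 4: ['go', 'bedroom', 'bridge'] (min_width=17, slack=2)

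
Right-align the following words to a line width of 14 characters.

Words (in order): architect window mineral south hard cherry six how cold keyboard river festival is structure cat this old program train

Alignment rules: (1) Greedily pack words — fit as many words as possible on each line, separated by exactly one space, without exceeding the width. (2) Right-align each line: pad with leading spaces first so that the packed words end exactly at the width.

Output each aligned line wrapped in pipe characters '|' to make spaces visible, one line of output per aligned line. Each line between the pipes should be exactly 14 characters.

Answer: |     architect|
|window mineral|
|    south hard|
|cherry six how|
| cold keyboard|
|river festival|
|  is structure|
|  cat this old|
| program train|

Derivation:
Line 1: ['architect'] (min_width=9, slack=5)
Line 2: ['window', 'mineral'] (min_width=14, slack=0)
Line 3: ['south', 'hard'] (min_width=10, slack=4)
Line 4: ['cherry', 'six', 'how'] (min_width=14, slack=0)
Line 5: ['cold', 'keyboard'] (min_width=13, slack=1)
Line 6: ['river', 'festival'] (min_width=14, slack=0)
Line 7: ['is', 'structure'] (min_width=12, slack=2)
Line 8: ['cat', 'this', 'old'] (min_width=12, slack=2)
Line 9: ['program', 'train'] (min_width=13, slack=1)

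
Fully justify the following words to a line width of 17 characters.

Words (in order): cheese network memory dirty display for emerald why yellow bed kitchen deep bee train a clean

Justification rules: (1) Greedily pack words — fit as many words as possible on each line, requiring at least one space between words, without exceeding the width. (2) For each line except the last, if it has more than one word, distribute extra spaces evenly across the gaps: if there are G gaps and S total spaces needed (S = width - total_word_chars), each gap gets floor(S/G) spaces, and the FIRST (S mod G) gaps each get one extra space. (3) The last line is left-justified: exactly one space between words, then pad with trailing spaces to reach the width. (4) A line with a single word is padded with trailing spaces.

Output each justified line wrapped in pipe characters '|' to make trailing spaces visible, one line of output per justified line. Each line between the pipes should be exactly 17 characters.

Line 1: ['cheese', 'network'] (min_width=14, slack=3)
Line 2: ['memory', 'dirty'] (min_width=12, slack=5)
Line 3: ['display', 'for'] (min_width=11, slack=6)
Line 4: ['emerald', 'why'] (min_width=11, slack=6)
Line 5: ['yellow', 'bed'] (min_width=10, slack=7)
Line 6: ['kitchen', 'deep', 'bee'] (min_width=16, slack=1)
Line 7: ['train', 'a', 'clean'] (min_width=13, slack=4)

Answer: |cheese    network|
|memory      dirty|
|display       for|
|emerald       why|
|yellow        bed|
|kitchen  deep bee|
|train a clean    |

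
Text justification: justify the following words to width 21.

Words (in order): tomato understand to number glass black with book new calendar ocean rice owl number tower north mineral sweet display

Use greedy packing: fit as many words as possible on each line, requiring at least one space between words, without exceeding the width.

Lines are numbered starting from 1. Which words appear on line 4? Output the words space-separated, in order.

Answer: calendar ocean rice

Derivation:
Line 1: ['tomato', 'understand', 'to'] (min_width=20, slack=1)
Line 2: ['number', 'glass', 'black'] (min_width=18, slack=3)
Line 3: ['with', 'book', 'new'] (min_width=13, slack=8)
Line 4: ['calendar', 'ocean', 'rice'] (min_width=19, slack=2)
Line 5: ['owl', 'number', 'tower'] (min_width=16, slack=5)
Line 6: ['north', 'mineral', 'sweet'] (min_width=19, slack=2)
Line 7: ['display'] (min_width=7, slack=14)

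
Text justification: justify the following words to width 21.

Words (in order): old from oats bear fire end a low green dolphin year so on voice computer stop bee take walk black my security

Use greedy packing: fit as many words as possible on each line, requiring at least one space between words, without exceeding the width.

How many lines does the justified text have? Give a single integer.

Answer: 6

Derivation:
Line 1: ['old', 'from', 'oats', 'bear'] (min_width=18, slack=3)
Line 2: ['fire', 'end', 'a', 'low', 'green'] (min_width=20, slack=1)
Line 3: ['dolphin', 'year', 'so', 'on'] (min_width=18, slack=3)
Line 4: ['voice', 'computer', 'stop'] (min_width=19, slack=2)
Line 5: ['bee', 'take', 'walk', 'black'] (min_width=19, slack=2)
Line 6: ['my', 'security'] (min_width=11, slack=10)
Total lines: 6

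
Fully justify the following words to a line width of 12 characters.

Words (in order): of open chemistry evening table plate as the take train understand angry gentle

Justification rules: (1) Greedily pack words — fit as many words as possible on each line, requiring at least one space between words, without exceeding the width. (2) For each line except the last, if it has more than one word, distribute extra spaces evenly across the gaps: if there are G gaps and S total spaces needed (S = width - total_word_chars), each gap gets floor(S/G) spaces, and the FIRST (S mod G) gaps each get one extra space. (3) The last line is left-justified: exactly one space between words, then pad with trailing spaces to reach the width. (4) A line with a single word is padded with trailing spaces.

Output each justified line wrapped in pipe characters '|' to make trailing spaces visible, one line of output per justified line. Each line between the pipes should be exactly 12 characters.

Answer: |of      open|
|chemistry   |
|evening     |
|table  plate|
|as  the take|
|train       |
|understand  |
|angry gentle|

Derivation:
Line 1: ['of', 'open'] (min_width=7, slack=5)
Line 2: ['chemistry'] (min_width=9, slack=3)
Line 3: ['evening'] (min_width=7, slack=5)
Line 4: ['table', 'plate'] (min_width=11, slack=1)
Line 5: ['as', 'the', 'take'] (min_width=11, slack=1)
Line 6: ['train'] (min_width=5, slack=7)
Line 7: ['understand'] (min_width=10, slack=2)
Line 8: ['angry', 'gentle'] (min_width=12, slack=0)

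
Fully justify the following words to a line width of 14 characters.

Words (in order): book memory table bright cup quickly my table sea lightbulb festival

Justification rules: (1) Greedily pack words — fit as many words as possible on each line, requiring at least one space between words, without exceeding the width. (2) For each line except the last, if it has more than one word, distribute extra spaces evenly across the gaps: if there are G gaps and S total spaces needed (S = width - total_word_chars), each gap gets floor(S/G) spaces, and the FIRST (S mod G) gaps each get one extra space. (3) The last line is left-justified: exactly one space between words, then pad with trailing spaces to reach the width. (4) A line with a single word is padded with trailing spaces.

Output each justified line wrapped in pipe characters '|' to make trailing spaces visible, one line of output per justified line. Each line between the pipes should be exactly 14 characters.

Line 1: ['book', 'memory'] (min_width=11, slack=3)
Line 2: ['table', 'bright'] (min_width=12, slack=2)
Line 3: ['cup', 'quickly', 'my'] (min_width=14, slack=0)
Line 4: ['table', 'sea'] (min_width=9, slack=5)
Line 5: ['lightbulb'] (min_width=9, slack=5)
Line 6: ['festival'] (min_width=8, slack=6)

Answer: |book    memory|
|table   bright|
|cup quickly my|
|table      sea|
|lightbulb     |
|festival      |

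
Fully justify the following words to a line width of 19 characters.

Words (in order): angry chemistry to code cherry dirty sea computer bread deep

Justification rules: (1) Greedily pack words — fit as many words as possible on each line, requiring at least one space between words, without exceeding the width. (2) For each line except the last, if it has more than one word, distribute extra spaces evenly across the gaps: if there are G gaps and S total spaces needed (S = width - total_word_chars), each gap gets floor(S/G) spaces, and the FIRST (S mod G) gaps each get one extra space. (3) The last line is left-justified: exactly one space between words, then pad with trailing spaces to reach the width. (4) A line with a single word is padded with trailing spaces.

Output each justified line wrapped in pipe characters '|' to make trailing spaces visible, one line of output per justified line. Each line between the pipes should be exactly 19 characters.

Answer: |angry  chemistry to|
|code  cherry  dirty|
|sea  computer bread|
|deep               |

Derivation:
Line 1: ['angry', 'chemistry', 'to'] (min_width=18, slack=1)
Line 2: ['code', 'cherry', 'dirty'] (min_width=17, slack=2)
Line 3: ['sea', 'computer', 'bread'] (min_width=18, slack=1)
Line 4: ['deep'] (min_width=4, slack=15)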